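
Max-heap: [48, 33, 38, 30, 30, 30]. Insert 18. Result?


Append 18: [48, 33, 38, 30, 30, 30, 18]
Bubble up: no swaps needed
Result: [48, 33, 38, 30, 30, 30, 18]


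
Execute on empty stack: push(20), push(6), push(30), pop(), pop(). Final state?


push(20) -> [20]
push(6) -> [20, 6]
push(30) -> [20, 6, 30]
pop() returns 30 -> [20, 6]
pop() returns 6 -> [20]
Final stack (bottom to top): [20]


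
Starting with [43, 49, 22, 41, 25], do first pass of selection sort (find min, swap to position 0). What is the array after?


After one pass: [22, 49, 43, 41, 25]


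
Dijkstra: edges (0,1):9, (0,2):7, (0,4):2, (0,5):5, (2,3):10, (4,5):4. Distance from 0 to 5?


Dijkstra from 0:
Distances: {0: 0, 1: 9, 2: 7, 3: 17, 4: 2, 5: 5}
Shortest distance to 5 = 5, path = [0, 5]


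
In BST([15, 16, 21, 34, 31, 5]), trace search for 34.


BST root = 15
Search for 34: compare at each node
Path: [15, 16, 21, 34]


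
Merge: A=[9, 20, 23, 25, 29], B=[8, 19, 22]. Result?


Compare heads, take smaller each step.
Merged: [8, 9, 19, 20, 22, 23, 25, 29]


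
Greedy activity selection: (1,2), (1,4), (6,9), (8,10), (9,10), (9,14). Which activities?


Greedy: pick earliest-ending, then skip overlaps.
Selected (3 activities): [(1, 2), (6, 9), (9, 10)]


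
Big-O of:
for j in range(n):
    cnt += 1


Per nesting level: O(n) = O(n)
Complexity: O(n)


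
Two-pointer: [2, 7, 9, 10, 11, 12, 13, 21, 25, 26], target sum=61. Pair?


Two pointers: lo=0, hi=9
No pair sums to 61


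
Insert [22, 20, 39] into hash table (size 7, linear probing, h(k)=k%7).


Insertions: 22->slot 1; 20->slot 6; 39->slot 4
Table: [None, 22, None, None, 39, None, 20]


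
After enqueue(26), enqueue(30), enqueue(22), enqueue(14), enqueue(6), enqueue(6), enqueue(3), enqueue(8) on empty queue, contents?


enqueue(26) -> [26]
enqueue(30) -> [26, 30]
enqueue(22) -> [26, 30, 22]
enqueue(14) -> [26, 30, 22, 14]
enqueue(6) -> [26, 30, 22, 14, 6]
enqueue(6) -> [26, 30, 22, 14, 6, 6]
enqueue(3) -> [26, 30, 22, 14, 6, 6, 3]
enqueue(8) -> [26, 30, 22, 14, 6, 6, 3, 8]
Final queue (front to back): [26, 30, 22, 14, 6, 6, 3, 8]


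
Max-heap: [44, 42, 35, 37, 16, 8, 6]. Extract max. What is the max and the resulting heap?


Max = 44
Replace root with last, heapify down
Resulting heap: [42, 37, 35, 6, 16, 8]


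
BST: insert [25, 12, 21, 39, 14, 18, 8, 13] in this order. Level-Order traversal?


Root = 25; build tree by BST insertion.
Level-Order traversal: [25, 12, 39, 8, 21, 14, 13, 18]


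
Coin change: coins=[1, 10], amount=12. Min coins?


dp[0]=0; dp[i]=1+min(dp[i-c] for c in coins)
...dp[7]=7, dp[8]=8, dp[9]=9, dp[10]=1, dp[11]=2, dp[12]=3
Minimum coins for 12 = 3


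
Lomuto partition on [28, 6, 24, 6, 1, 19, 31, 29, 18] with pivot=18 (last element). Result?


Elements <= 18 go left of pivot.
Result: [6, 6, 1, 18, 24, 19, 31, 29, 28], pivot at index 3


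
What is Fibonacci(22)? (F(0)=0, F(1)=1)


F(n)=F(n-1)+F(n-2)
...F(20)=6765, F(21)=10946, F(22)=17711


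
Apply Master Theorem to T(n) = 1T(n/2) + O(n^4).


a=1, b=2, c=4. log_2(1)=0 < c=4. Case 3: O(n^c) = O(n^4)
Complexity: O(n^4)


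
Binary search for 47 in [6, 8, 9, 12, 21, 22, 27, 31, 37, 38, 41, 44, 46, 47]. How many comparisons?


Search for 47:
[0,13] mid=6 arr[6]=27
[7,13] mid=10 arr[10]=41
[11,13] mid=12 arr[12]=46
[13,13] mid=13 arr[13]=47
Total: 4 comparisons


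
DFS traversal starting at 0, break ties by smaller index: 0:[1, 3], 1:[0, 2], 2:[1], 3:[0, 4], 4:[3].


DFS stack-based: start with [0]
Visit order: [0, 1, 2, 3, 4]


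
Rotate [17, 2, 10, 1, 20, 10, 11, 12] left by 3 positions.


Left rotate by 3: [1, 20, 10, 11, 12, 17, 2, 10]


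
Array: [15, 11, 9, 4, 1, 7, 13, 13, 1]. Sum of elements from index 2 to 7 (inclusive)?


Prefix sums: [0, 15, 26, 35, 39, 40, 47, 60, 73, 74]
Sum[2..7] = prefix[8] - prefix[2] = 73 - 26 = 47


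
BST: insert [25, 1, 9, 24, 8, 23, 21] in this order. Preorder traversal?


Root = 25; build tree by BST insertion.
Preorder traversal: [25, 1, 9, 8, 24, 23, 21]


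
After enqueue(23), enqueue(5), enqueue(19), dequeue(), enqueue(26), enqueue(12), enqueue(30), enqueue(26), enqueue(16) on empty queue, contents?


enqueue(23) -> [23]
enqueue(5) -> [23, 5]
enqueue(19) -> [23, 5, 19]
dequeue() returns 23 -> [5, 19]
enqueue(26) -> [5, 19, 26]
enqueue(12) -> [5, 19, 26, 12]
enqueue(30) -> [5, 19, 26, 12, 30]
enqueue(26) -> [5, 19, 26, 12, 30, 26]
enqueue(16) -> [5, 19, 26, 12, 30, 26, 16]
Final queue (front to back): [5, 19, 26, 12, 30, 26, 16]


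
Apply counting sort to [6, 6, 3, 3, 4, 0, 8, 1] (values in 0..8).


Count array: [1, 1, 0, 2, 1, 0, 2, 0, 1]
Reconstruct: [0, 1, 3, 3, 4, 6, 6, 8]


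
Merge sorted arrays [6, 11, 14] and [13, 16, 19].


Compare heads, take smaller each step.
Merged: [6, 11, 13, 14, 16, 19]


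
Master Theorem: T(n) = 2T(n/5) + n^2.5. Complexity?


a=2, b=5, c=2.5. log_5(2)=0.431 < c=2.5. Case 3: O(n^c) = O(n^2.500)
Complexity: O(n^2.500)


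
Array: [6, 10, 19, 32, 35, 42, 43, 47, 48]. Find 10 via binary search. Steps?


Search for 10:
[0,8] mid=4 arr[4]=35
[0,3] mid=1 arr[1]=10
Total: 2 comparisons


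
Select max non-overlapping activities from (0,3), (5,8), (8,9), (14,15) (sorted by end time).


Greedy: pick earliest-ending, then skip overlaps.
Selected (4 activities): [(0, 3), (5, 8), (8, 9), (14, 15)]


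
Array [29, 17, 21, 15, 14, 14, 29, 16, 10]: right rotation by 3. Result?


Right rotate by 3: [29, 16, 10, 29, 17, 21, 15, 14, 14]


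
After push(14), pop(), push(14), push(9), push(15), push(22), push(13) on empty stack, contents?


push(14) -> [14]
pop() returns 14 -> []
push(14) -> [14]
push(9) -> [14, 9]
push(15) -> [14, 9, 15]
push(22) -> [14, 9, 15, 22]
push(13) -> [14, 9, 15, 22, 13]
Final stack (bottom to top): [14, 9, 15, 22, 13]


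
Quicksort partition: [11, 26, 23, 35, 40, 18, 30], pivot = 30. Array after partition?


Elements <= 30 go left of pivot.
Result: [11, 26, 23, 18, 30, 35, 40], pivot at index 4


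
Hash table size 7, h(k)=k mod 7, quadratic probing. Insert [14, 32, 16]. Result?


Insertions: 14->slot 0; 32->slot 4; 16->slot 2
Table: [14, None, 16, None, 32, None, None]


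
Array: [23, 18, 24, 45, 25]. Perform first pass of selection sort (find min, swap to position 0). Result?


After one pass: [18, 23, 24, 45, 25]


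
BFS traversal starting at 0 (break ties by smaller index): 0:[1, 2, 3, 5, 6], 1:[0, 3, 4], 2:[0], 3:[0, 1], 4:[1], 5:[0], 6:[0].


BFS queue: start with [0]
Visit order: [0, 1, 2, 3, 5, 6, 4]


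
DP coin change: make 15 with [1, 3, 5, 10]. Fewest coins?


dp[0]=0; dp[i]=1+min(dp[i-c] for c in coins)
...dp[10]=1, dp[11]=2, dp[12]=3, dp[13]=2, dp[14]=3, dp[15]=2
Minimum coins for 15 = 2


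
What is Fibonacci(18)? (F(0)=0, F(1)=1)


F(n)=F(n-1)+F(n-2)
...F(16)=987, F(17)=1597, F(18)=2584


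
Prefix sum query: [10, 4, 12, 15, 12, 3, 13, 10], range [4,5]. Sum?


Prefix sums: [0, 10, 14, 26, 41, 53, 56, 69, 79]
Sum[4..5] = prefix[6] - prefix[4] = 56 - 41 = 15


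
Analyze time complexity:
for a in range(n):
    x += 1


Per nesting level: O(n) = O(n)
Complexity: O(n)


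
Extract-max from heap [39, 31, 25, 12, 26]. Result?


Max = 39
Replace root with last, heapify down
Resulting heap: [31, 26, 25, 12]


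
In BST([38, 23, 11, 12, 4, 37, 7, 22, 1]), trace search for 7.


BST root = 38
Search for 7: compare at each node
Path: [38, 23, 11, 4, 7]


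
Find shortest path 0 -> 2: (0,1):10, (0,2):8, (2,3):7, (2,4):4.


Dijkstra from 0:
Distances: {0: 0, 1: 10, 2: 8, 3: 15, 4: 12}
Shortest distance to 2 = 8, path = [0, 2]


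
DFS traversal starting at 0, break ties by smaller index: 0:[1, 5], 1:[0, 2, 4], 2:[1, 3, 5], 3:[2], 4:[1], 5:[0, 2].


DFS stack-based: start with [0]
Visit order: [0, 1, 2, 3, 5, 4]


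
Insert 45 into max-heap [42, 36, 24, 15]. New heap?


Append 45: [42, 36, 24, 15, 45]
Bubble up: swap idx 4(45) with idx 1(36); swap idx 1(45) with idx 0(42)
Result: [45, 42, 24, 15, 36]


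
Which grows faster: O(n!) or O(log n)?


logarithmic grows slower than factorial
O(log n) is asymptotically smaller; O(n!) grows faster


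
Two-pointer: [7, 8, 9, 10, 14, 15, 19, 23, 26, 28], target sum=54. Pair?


Two pointers: lo=0, hi=9
Found pair: (26, 28) summing to 54


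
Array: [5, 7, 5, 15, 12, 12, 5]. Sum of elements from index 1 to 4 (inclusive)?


Prefix sums: [0, 5, 12, 17, 32, 44, 56, 61]
Sum[1..4] = prefix[5] - prefix[1] = 44 - 5 = 39


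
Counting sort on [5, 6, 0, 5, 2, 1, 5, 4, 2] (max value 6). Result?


Count array: [1, 1, 2, 0, 1, 3, 1]
Reconstruct: [0, 1, 2, 2, 4, 5, 5, 5, 6]


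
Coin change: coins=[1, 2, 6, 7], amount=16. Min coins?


dp[0]=0; dp[i]=1+min(dp[i-c] for c in coins)
...dp[11]=3, dp[12]=2, dp[13]=2, dp[14]=2, dp[15]=3, dp[16]=3
Minimum coins for 16 = 3


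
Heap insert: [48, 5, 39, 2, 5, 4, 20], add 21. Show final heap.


Append 21: [48, 5, 39, 2, 5, 4, 20, 21]
Bubble up: swap idx 7(21) with idx 3(2); swap idx 3(21) with idx 1(5)
Result: [48, 21, 39, 5, 5, 4, 20, 2]


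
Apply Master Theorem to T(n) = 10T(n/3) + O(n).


a=10, b=3, c=1. log_3(10)=2.096 > c=1. Case 1: O(n^log_b(a)) = O(n^2.096)
Complexity: O(n^2.096)


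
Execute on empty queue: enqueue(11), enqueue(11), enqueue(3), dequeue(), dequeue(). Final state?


enqueue(11) -> [11]
enqueue(11) -> [11, 11]
enqueue(3) -> [11, 11, 3]
dequeue() returns 11 -> [11, 3]
dequeue() returns 11 -> [3]
Final queue (front to back): [3]


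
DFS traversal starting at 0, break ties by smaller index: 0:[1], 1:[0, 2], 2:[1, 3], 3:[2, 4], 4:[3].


DFS stack-based: start with [0]
Visit order: [0, 1, 2, 3, 4]


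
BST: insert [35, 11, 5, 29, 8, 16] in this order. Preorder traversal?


Root = 35; build tree by BST insertion.
Preorder traversal: [35, 11, 5, 8, 29, 16]


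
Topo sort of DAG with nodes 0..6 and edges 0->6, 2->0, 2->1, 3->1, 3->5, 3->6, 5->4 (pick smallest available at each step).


Kahn's algorithm, process smallest node first
Order: [2, 0, 3, 1, 5, 4, 6]


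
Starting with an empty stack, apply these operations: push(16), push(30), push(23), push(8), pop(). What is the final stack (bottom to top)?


push(16) -> [16]
push(30) -> [16, 30]
push(23) -> [16, 30, 23]
push(8) -> [16, 30, 23, 8]
pop() returns 8 -> [16, 30, 23]
Final stack (bottom to top): [16, 30, 23]


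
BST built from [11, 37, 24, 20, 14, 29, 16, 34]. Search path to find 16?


BST root = 11
Search for 16: compare at each node
Path: [11, 37, 24, 20, 14, 16]


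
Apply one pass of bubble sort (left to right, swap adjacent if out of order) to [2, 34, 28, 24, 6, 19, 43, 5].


After one pass: [2, 28, 24, 6, 19, 34, 5, 43]


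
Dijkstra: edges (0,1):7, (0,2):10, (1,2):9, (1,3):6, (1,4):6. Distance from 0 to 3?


Dijkstra from 0:
Distances: {0: 0, 1: 7, 2: 10, 3: 13, 4: 13}
Shortest distance to 3 = 13, path = [0, 1, 3]


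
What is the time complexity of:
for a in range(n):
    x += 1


Per nesting level: O(n) = O(n)
Complexity: O(n)


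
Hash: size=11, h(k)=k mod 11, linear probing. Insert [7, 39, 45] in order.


Insertions: 7->slot 7; 39->slot 6; 45->slot 1
Table: [None, 45, None, None, None, None, 39, 7, None, None, None]


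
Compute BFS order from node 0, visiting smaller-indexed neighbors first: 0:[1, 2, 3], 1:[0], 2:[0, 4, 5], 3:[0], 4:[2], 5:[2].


BFS queue: start with [0]
Visit order: [0, 1, 2, 3, 4, 5]


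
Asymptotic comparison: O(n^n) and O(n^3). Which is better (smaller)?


cubic grows slower than n^n
O(n^3) is asymptotically smaller; O(n^n) grows faster


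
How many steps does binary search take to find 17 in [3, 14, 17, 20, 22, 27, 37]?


Search for 17:
[0,6] mid=3 arr[3]=20
[0,2] mid=1 arr[1]=14
[2,2] mid=2 arr[2]=17
Total: 3 comparisons


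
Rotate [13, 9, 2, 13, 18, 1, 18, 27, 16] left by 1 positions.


Left rotate by 1: [9, 2, 13, 18, 1, 18, 27, 16, 13]


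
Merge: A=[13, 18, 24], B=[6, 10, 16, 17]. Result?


Compare heads, take smaller each step.
Merged: [6, 10, 13, 16, 17, 18, 24]


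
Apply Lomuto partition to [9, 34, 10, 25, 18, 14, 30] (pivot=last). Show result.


Elements <= 30 go left of pivot.
Result: [9, 10, 25, 18, 14, 30, 34], pivot at index 5


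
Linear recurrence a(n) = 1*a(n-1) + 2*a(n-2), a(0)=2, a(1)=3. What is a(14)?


Build bottom-up:
...a(12)=6827, a(13)=13653, a(14)=1*13653+2*6827=27307


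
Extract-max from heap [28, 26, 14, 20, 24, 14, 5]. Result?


Max = 28
Replace root with last, heapify down
Resulting heap: [26, 24, 14, 20, 5, 14]


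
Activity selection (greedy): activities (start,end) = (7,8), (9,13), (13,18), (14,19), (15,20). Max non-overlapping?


Greedy: pick earliest-ending, then skip overlaps.
Selected (3 activities): [(7, 8), (9, 13), (13, 18)]


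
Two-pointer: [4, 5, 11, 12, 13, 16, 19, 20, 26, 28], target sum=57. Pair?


Two pointers: lo=0, hi=9
No pair sums to 57


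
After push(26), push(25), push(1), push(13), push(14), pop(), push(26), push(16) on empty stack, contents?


push(26) -> [26]
push(25) -> [26, 25]
push(1) -> [26, 25, 1]
push(13) -> [26, 25, 1, 13]
push(14) -> [26, 25, 1, 13, 14]
pop() returns 14 -> [26, 25, 1, 13]
push(26) -> [26, 25, 1, 13, 26]
push(16) -> [26, 25, 1, 13, 26, 16]
Final stack (bottom to top): [26, 25, 1, 13, 26, 16]


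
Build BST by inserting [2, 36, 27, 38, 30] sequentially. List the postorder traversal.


Root = 2; build tree by BST insertion.
Postorder traversal: [30, 27, 38, 36, 2]


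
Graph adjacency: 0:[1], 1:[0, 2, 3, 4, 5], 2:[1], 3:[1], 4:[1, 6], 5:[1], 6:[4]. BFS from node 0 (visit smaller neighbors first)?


BFS queue: start with [0]
Visit order: [0, 1, 2, 3, 4, 5, 6]


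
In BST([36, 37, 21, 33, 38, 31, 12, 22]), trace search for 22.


BST root = 36
Search for 22: compare at each node
Path: [36, 21, 33, 31, 22]


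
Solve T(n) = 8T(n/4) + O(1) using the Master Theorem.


a=8, b=4, c=0. log_4(8)=1.5 > c=0. Case 1: O(n^log_b(a)) = O(n^1.500)
Complexity: O(n^1.500)


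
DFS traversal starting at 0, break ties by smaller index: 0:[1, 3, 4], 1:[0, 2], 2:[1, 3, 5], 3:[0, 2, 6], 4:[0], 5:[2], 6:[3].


DFS stack-based: start with [0]
Visit order: [0, 1, 2, 3, 6, 5, 4]


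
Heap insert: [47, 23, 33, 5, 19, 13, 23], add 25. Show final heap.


Append 25: [47, 23, 33, 5, 19, 13, 23, 25]
Bubble up: swap idx 7(25) with idx 3(5); swap idx 3(25) with idx 1(23)
Result: [47, 25, 33, 23, 19, 13, 23, 5]


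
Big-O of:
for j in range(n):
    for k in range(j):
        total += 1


Per nesting level: O(n) * O(n) [triangular over j] = O(n^2)
Complexity: O(n^2)


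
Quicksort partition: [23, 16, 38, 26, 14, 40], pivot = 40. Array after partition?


Elements <= 40 go left of pivot.
Result: [23, 16, 38, 26, 14, 40], pivot at index 5


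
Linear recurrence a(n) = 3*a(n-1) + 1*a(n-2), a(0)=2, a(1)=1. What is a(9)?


Build bottom-up:
...a(7)=1909, a(8)=6305, a(9)=3*6305+1*1909=20824


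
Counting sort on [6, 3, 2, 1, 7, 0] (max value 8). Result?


Count array: [1, 1, 1, 1, 0, 0, 1, 1, 0]
Reconstruct: [0, 1, 2, 3, 6, 7]


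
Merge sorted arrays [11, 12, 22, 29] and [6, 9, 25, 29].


Compare heads, take smaller each step.
Merged: [6, 9, 11, 12, 22, 25, 29, 29]


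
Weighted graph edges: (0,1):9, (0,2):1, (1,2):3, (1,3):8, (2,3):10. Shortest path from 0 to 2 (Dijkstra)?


Dijkstra from 0:
Distances: {0: 0, 1: 4, 2: 1, 3: 11}
Shortest distance to 2 = 1, path = [0, 2]


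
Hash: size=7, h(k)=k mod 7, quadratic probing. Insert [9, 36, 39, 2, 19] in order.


Insertions: 9->slot 2; 36->slot 1; 39->slot 4; 2->slot 3; 19->slot 5
Table: [None, 36, 9, 2, 39, 19, None]


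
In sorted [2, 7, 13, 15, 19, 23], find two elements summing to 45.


Two pointers: lo=0, hi=5
No pair sums to 45


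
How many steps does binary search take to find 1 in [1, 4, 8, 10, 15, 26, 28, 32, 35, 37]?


Search for 1:
[0,9] mid=4 arr[4]=15
[0,3] mid=1 arr[1]=4
[0,0] mid=0 arr[0]=1
Total: 3 comparisons


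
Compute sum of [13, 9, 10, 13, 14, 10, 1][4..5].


Prefix sums: [0, 13, 22, 32, 45, 59, 69, 70]
Sum[4..5] = prefix[6] - prefix[4] = 69 - 45 = 24


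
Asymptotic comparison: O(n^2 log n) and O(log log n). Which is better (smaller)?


double-logarithmic grows slower than n^2 log n
O(log log n) is asymptotically smaller; O(n^2 log n) grows faster


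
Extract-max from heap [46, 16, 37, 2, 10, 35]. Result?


Max = 46
Replace root with last, heapify down
Resulting heap: [37, 16, 35, 2, 10]


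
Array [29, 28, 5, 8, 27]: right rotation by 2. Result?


Right rotate by 2: [8, 27, 29, 28, 5]


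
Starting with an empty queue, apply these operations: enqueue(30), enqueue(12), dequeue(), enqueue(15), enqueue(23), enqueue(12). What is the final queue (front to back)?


enqueue(30) -> [30]
enqueue(12) -> [30, 12]
dequeue() returns 30 -> [12]
enqueue(15) -> [12, 15]
enqueue(23) -> [12, 15, 23]
enqueue(12) -> [12, 15, 23, 12]
Final queue (front to back): [12, 15, 23, 12]


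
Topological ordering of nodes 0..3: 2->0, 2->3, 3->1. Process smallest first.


Kahn's algorithm, process smallest node first
Order: [2, 0, 3, 1]


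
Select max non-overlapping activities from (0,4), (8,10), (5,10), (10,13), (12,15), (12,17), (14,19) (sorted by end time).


Greedy: pick earliest-ending, then skip overlaps.
Selected (4 activities): [(0, 4), (8, 10), (10, 13), (14, 19)]


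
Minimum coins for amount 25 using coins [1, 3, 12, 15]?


dp[0]=0; dp[i]=1+min(dp[i-c] for c in coins)
...dp[20]=4, dp[21]=3, dp[22]=4, dp[23]=5, dp[24]=2, dp[25]=3
Minimum coins for 25 = 3


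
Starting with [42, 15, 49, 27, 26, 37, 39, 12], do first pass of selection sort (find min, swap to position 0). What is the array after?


After one pass: [12, 15, 49, 27, 26, 37, 39, 42]


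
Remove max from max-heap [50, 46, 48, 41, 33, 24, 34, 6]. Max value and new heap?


Max = 50
Replace root with last, heapify down
Resulting heap: [48, 46, 34, 41, 33, 24, 6]


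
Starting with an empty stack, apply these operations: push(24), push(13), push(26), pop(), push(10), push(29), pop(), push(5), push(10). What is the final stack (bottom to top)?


push(24) -> [24]
push(13) -> [24, 13]
push(26) -> [24, 13, 26]
pop() returns 26 -> [24, 13]
push(10) -> [24, 13, 10]
push(29) -> [24, 13, 10, 29]
pop() returns 29 -> [24, 13, 10]
push(5) -> [24, 13, 10, 5]
push(10) -> [24, 13, 10, 5, 10]
Final stack (bottom to top): [24, 13, 10, 5, 10]


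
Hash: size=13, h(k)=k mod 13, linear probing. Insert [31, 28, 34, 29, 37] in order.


Insertions: 31->slot 5; 28->slot 2; 34->slot 8; 29->slot 3; 37->slot 11
Table: [None, None, 28, 29, None, 31, None, None, 34, None, None, 37, None]


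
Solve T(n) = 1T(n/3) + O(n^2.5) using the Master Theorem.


a=1, b=3, c=2.5. log_3(1)=0 < c=2.5. Case 3: O(n^c) = O(n^2.500)
Complexity: O(n^2.500)


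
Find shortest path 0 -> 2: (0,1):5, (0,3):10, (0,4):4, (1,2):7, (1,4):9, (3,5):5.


Dijkstra from 0:
Distances: {0: 0, 1: 5, 2: 12, 3: 10, 4: 4, 5: 15}
Shortest distance to 2 = 12, path = [0, 1, 2]


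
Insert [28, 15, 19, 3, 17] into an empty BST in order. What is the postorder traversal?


Root = 28; build tree by BST insertion.
Postorder traversal: [3, 17, 19, 15, 28]


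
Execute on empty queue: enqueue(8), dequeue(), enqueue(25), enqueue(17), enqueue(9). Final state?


enqueue(8) -> [8]
dequeue() returns 8 -> []
enqueue(25) -> [25]
enqueue(17) -> [25, 17]
enqueue(9) -> [25, 17, 9]
Final queue (front to back): [25, 17, 9]


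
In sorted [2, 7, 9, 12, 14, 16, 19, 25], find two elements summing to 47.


Two pointers: lo=0, hi=7
No pair sums to 47


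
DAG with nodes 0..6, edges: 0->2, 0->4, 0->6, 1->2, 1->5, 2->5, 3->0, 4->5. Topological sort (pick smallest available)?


Kahn's algorithm, process smallest node first
Order: [1, 3, 0, 2, 4, 5, 6]


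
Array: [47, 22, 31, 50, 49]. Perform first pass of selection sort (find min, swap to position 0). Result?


After one pass: [22, 47, 31, 50, 49]


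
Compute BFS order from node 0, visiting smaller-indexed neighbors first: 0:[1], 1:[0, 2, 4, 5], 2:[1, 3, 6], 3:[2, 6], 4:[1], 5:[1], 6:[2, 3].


BFS queue: start with [0]
Visit order: [0, 1, 2, 4, 5, 3, 6]


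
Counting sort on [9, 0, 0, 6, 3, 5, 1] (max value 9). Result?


Count array: [2, 1, 0, 1, 0, 1, 1, 0, 0, 1]
Reconstruct: [0, 0, 1, 3, 5, 6, 9]


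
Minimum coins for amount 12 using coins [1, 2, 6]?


dp[0]=0; dp[i]=1+min(dp[i-c] for c in coins)
...dp[7]=2, dp[8]=2, dp[9]=3, dp[10]=3, dp[11]=4, dp[12]=2
Minimum coins for 12 = 2


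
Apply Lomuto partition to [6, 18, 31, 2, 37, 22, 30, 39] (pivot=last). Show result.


Elements <= 39 go left of pivot.
Result: [6, 18, 31, 2, 37, 22, 30, 39], pivot at index 7


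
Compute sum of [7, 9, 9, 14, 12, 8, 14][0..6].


Prefix sums: [0, 7, 16, 25, 39, 51, 59, 73]
Sum[0..6] = prefix[7] - prefix[0] = 73 - 0 = 73


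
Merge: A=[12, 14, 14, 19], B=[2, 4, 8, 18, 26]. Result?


Compare heads, take smaller each step.
Merged: [2, 4, 8, 12, 14, 14, 18, 19, 26]


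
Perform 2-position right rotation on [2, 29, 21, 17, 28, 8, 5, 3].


Right rotate by 2: [5, 3, 2, 29, 21, 17, 28, 8]


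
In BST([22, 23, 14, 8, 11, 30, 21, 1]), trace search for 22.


BST root = 22
Search for 22: compare at each node
Path: [22]


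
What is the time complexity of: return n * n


Analysis: constant-time operation, no loop
Complexity: O(1)


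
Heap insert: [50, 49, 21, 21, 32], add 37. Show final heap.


Append 37: [50, 49, 21, 21, 32, 37]
Bubble up: swap idx 5(37) with idx 2(21)
Result: [50, 49, 37, 21, 32, 21]


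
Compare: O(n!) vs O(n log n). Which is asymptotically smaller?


linearithmic grows slower than factorial
O(n log n) is asymptotically smaller; O(n!) grows faster


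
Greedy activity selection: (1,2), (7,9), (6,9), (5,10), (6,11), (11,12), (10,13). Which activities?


Greedy: pick earliest-ending, then skip overlaps.
Selected (3 activities): [(1, 2), (7, 9), (11, 12)]


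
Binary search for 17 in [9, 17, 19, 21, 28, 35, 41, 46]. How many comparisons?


Search for 17:
[0,7] mid=3 arr[3]=21
[0,2] mid=1 arr[1]=17
Total: 2 comparisons


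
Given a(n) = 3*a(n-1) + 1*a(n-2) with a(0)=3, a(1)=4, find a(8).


Build bottom-up:
...a(6)=1767, a(7)=5836, a(8)=3*5836+1*1767=19275


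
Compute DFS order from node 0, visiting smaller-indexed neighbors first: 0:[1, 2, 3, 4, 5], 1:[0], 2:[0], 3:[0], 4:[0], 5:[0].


DFS stack-based: start with [0]
Visit order: [0, 1, 2, 3, 4, 5]


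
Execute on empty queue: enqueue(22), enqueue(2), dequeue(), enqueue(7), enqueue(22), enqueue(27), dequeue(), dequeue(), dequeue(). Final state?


enqueue(22) -> [22]
enqueue(2) -> [22, 2]
dequeue() returns 22 -> [2]
enqueue(7) -> [2, 7]
enqueue(22) -> [2, 7, 22]
enqueue(27) -> [2, 7, 22, 27]
dequeue() returns 2 -> [7, 22, 27]
dequeue() returns 7 -> [22, 27]
dequeue() returns 22 -> [27]
Final queue (front to back): [27]


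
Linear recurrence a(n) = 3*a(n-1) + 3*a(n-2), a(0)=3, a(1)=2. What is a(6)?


Build bottom-up:
...a(4)=198, a(5)=747, a(6)=3*747+3*198=2835


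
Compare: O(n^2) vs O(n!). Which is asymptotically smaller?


quadratic grows slower than factorial
O(n^2) is asymptotically smaller; O(n!) grows faster


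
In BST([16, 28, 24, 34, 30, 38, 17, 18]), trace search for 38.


BST root = 16
Search for 38: compare at each node
Path: [16, 28, 34, 38]


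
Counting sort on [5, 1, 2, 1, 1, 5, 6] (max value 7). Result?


Count array: [0, 3, 1, 0, 0, 2, 1, 0]
Reconstruct: [1, 1, 1, 2, 5, 5, 6]


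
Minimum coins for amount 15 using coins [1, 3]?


dp[0]=0; dp[i]=1+min(dp[i-c] for c in coins)
...dp[10]=4, dp[11]=5, dp[12]=4, dp[13]=5, dp[14]=6, dp[15]=5
Minimum coins for 15 = 5


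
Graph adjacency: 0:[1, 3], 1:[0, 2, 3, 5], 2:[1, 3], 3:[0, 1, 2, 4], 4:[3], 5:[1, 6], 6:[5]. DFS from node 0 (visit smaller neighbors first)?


DFS stack-based: start with [0]
Visit order: [0, 1, 2, 3, 4, 5, 6]


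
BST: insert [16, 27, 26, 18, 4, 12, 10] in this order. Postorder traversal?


Root = 16; build tree by BST insertion.
Postorder traversal: [10, 12, 4, 18, 26, 27, 16]


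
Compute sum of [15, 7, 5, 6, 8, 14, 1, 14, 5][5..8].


Prefix sums: [0, 15, 22, 27, 33, 41, 55, 56, 70, 75]
Sum[5..8] = prefix[9] - prefix[5] = 75 - 41 = 34


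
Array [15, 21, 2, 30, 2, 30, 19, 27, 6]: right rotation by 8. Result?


Right rotate by 8: [21, 2, 30, 2, 30, 19, 27, 6, 15]


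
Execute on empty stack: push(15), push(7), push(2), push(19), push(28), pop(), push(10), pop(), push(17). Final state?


push(15) -> [15]
push(7) -> [15, 7]
push(2) -> [15, 7, 2]
push(19) -> [15, 7, 2, 19]
push(28) -> [15, 7, 2, 19, 28]
pop() returns 28 -> [15, 7, 2, 19]
push(10) -> [15, 7, 2, 19, 10]
pop() returns 10 -> [15, 7, 2, 19]
push(17) -> [15, 7, 2, 19, 17]
Final stack (bottom to top): [15, 7, 2, 19, 17]


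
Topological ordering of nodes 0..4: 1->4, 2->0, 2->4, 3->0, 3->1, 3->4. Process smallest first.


Kahn's algorithm, process smallest node first
Order: [2, 3, 0, 1, 4]


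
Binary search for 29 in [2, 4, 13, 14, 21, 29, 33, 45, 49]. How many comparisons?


Search for 29:
[0,8] mid=4 arr[4]=21
[5,8] mid=6 arr[6]=33
[5,5] mid=5 arr[5]=29
Total: 3 comparisons


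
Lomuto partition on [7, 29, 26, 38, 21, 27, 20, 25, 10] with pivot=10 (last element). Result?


Elements <= 10 go left of pivot.
Result: [7, 10, 26, 38, 21, 27, 20, 25, 29], pivot at index 1


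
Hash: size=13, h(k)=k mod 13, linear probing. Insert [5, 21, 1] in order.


Insertions: 5->slot 5; 21->slot 8; 1->slot 1
Table: [None, 1, None, None, None, 5, None, None, 21, None, None, None, None]


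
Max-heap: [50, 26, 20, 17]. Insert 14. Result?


Append 14: [50, 26, 20, 17, 14]
Bubble up: no swaps needed
Result: [50, 26, 20, 17, 14]


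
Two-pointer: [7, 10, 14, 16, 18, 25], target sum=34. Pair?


Two pointers: lo=0, hi=5
Found pair: (16, 18) summing to 34


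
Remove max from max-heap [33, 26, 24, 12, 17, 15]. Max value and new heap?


Max = 33
Replace root with last, heapify down
Resulting heap: [26, 17, 24, 12, 15]


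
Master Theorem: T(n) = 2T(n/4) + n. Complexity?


a=2, b=4, c=1. log_4(2)=0.5 < c=1. Case 3: O(n^c) = O(n)
Complexity: O(n)


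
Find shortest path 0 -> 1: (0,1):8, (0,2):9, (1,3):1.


Dijkstra from 0:
Distances: {0: 0, 1: 8, 2: 9, 3: 9}
Shortest distance to 1 = 8, path = [0, 1]


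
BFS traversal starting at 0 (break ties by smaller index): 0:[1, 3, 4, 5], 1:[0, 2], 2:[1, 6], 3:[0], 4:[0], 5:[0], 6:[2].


BFS queue: start with [0]
Visit order: [0, 1, 3, 4, 5, 2, 6]


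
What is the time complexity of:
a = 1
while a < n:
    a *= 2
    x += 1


Per nesting level: O(log n) = O(log n)
Complexity: O(log n)


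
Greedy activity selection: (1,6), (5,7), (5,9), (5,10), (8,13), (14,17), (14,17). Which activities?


Greedy: pick earliest-ending, then skip overlaps.
Selected (3 activities): [(1, 6), (8, 13), (14, 17)]


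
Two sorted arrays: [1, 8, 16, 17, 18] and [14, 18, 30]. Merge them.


Compare heads, take smaller each step.
Merged: [1, 8, 14, 16, 17, 18, 18, 30]


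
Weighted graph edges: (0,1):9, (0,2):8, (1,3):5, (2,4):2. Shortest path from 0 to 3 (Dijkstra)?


Dijkstra from 0:
Distances: {0: 0, 1: 9, 2: 8, 3: 14, 4: 10}
Shortest distance to 3 = 14, path = [0, 1, 3]


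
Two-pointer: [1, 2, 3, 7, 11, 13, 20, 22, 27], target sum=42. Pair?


Two pointers: lo=0, hi=8
Found pair: (20, 22) summing to 42


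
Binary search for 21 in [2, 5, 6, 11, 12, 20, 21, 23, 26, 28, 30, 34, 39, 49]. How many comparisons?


Search for 21:
[0,13] mid=6 arr[6]=21
Total: 1 comparisons


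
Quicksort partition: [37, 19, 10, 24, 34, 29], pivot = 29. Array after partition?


Elements <= 29 go left of pivot.
Result: [19, 10, 24, 29, 34, 37], pivot at index 3


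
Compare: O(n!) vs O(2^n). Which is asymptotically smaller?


exponential grows slower than factorial
O(2^n) is asymptotically smaller; O(n!) grows faster


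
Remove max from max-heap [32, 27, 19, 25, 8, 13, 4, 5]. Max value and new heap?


Max = 32
Replace root with last, heapify down
Resulting heap: [27, 25, 19, 5, 8, 13, 4]


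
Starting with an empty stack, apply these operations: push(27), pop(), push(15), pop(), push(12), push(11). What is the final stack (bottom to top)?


push(27) -> [27]
pop() returns 27 -> []
push(15) -> [15]
pop() returns 15 -> []
push(12) -> [12]
push(11) -> [12, 11]
Final stack (bottom to top): [12, 11]


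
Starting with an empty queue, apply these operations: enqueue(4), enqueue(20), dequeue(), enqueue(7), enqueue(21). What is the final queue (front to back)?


enqueue(4) -> [4]
enqueue(20) -> [4, 20]
dequeue() returns 4 -> [20]
enqueue(7) -> [20, 7]
enqueue(21) -> [20, 7, 21]
Final queue (front to back): [20, 7, 21]


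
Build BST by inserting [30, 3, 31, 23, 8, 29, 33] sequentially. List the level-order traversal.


Root = 30; build tree by BST insertion.
Level-Order traversal: [30, 3, 31, 23, 33, 8, 29]


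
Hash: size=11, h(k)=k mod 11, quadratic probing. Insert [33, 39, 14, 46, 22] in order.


Insertions: 33->slot 0; 39->slot 6; 14->slot 3; 46->slot 2; 22->slot 1
Table: [33, 22, 46, 14, None, None, 39, None, None, None, None]


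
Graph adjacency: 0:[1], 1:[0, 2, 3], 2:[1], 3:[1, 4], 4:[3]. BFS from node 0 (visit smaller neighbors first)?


BFS queue: start with [0]
Visit order: [0, 1, 2, 3, 4]


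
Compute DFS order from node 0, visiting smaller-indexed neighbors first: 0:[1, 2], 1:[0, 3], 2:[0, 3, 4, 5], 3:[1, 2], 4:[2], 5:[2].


DFS stack-based: start with [0]
Visit order: [0, 1, 3, 2, 4, 5]


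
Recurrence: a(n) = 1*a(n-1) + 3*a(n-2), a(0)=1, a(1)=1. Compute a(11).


Build bottom-up:
...a(9)=1159, a(10)=2683, a(11)=1*2683+3*1159=6160


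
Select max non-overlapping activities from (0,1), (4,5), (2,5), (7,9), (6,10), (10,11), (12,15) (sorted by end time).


Greedy: pick earliest-ending, then skip overlaps.
Selected (5 activities): [(0, 1), (4, 5), (7, 9), (10, 11), (12, 15)]


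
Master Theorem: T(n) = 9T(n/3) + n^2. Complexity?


a=9, b=3, c=2. log_3(9)=2 = c=2. Case 2: O(n^c log n) = O(n^2 log n)
Complexity: O(n^2 log n)


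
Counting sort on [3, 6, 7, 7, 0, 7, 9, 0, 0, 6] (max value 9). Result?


Count array: [3, 0, 0, 1, 0, 0, 2, 3, 0, 1]
Reconstruct: [0, 0, 0, 3, 6, 6, 7, 7, 7, 9]


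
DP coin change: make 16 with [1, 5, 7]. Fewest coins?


dp[0]=0; dp[i]=1+min(dp[i-c] for c in coins)
...dp[11]=3, dp[12]=2, dp[13]=3, dp[14]=2, dp[15]=3, dp[16]=4
Minimum coins for 16 = 4


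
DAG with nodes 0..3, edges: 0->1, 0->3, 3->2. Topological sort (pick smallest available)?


Kahn's algorithm, process smallest node first
Order: [0, 1, 3, 2]


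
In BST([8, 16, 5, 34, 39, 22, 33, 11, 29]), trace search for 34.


BST root = 8
Search for 34: compare at each node
Path: [8, 16, 34]


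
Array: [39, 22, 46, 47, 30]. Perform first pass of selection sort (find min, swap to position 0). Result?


After one pass: [22, 39, 46, 47, 30]


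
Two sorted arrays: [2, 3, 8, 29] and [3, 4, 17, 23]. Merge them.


Compare heads, take smaller each step.
Merged: [2, 3, 3, 4, 8, 17, 23, 29]


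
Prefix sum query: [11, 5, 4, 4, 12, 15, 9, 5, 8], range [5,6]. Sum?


Prefix sums: [0, 11, 16, 20, 24, 36, 51, 60, 65, 73]
Sum[5..6] = prefix[7] - prefix[5] = 60 - 36 = 24


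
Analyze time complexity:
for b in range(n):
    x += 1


Per nesting level: O(n) = O(n)
Complexity: O(n)


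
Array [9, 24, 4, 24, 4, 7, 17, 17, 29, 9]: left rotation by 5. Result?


Left rotate by 5: [7, 17, 17, 29, 9, 9, 24, 4, 24, 4]


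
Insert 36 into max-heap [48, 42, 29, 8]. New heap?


Append 36: [48, 42, 29, 8, 36]
Bubble up: no swaps needed
Result: [48, 42, 29, 8, 36]


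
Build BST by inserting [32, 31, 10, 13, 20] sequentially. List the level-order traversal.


Root = 32; build tree by BST insertion.
Level-Order traversal: [32, 31, 10, 13, 20]


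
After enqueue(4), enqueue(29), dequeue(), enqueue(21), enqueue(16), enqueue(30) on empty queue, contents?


enqueue(4) -> [4]
enqueue(29) -> [4, 29]
dequeue() returns 4 -> [29]
enqueue(21) -> [29, 21]
enqueue(16) -> [29, 21, 16]
enqueue(30) -> [29, 21, 16, 30]
Final queue (front to back): [29, 21, 16, 30]


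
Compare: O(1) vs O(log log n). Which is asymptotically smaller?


constant grows slower than double-logarithmic
O(1) is asymptotically smaller; O(log log n) grows faster


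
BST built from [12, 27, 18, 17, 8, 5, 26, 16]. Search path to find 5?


BST root = 12
Search for 5: compare at each node
Path: [12, 8, 5]


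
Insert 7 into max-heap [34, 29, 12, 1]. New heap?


Append 7: [34, 29, 12, 1, 7]
Bubble up: no swaps needed
Result: [34, 29, 12, 1, 7]


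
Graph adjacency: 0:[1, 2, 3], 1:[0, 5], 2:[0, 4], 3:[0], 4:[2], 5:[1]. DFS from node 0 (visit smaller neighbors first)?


DFS stack-based: start with [0]
Visit order: [0, 1, 5, 2, 4, 3]


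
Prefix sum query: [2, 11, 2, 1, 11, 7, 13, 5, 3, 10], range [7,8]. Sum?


Prefix sums: [0, 2, 13, 15, 16, 27, 34, 47, 52, 55, 65]
Sum[7..8] = prefix[9] - prefix[7] = 55 - 47 = 8


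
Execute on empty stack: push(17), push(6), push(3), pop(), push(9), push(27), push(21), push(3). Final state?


push(17) -> [17]
push(6) -> [17, 6]
push(3) -> [17, 6, 3]
pop() returns 3 -> [17, 6]
push(9) -> [17, 6, 9]
push(27) -> [17, 6, 9, 27]
push(21) -> [17, 6, 9, 27, 21]
push(3) -> [17, 6, 9, 27, 21, 3]
Final stack (bottom to top): [17, 6, 9, 27, 21, 3]


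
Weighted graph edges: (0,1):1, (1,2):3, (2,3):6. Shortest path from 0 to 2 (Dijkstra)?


Dijkstra from 0:
Distances: {0: 0, 1: 1, 2: 4, 3: 10}
Shortest distance to 2 = 4, path = [0, 1, 2]


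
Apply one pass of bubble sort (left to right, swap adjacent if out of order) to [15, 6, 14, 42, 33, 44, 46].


After one pass: [6, 14, 15, 33, 42, 44, 46]


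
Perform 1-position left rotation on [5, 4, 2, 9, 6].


Left rotate by 1: [4, 2, 9, 6, 5]


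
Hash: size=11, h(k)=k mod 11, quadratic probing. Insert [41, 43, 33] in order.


Insertions: 41->slot 8; 43->slot 10; 33->slot 0
Table: [33, None, None, None, None, None, None, None, 41, None, 43]


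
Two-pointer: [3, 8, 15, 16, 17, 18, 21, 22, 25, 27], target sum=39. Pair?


Two pointers: lo=0, hi=9
Found pair: (17, 22) summing to 39


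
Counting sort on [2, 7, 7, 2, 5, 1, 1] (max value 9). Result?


Count array: [0, 2, 2, 0, 0, 1, 0, 2, 0, 0]
Reconstruct: [1, 1, 2, 2, 5, 7, 7]


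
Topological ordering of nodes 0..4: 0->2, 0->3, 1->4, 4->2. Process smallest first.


Kahn's algorithm, process smallest node first
Order: [0, 1, 3, 4, 2]


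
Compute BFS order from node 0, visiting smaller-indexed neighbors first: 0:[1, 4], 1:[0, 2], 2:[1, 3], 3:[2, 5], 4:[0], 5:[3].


BFS queue: start with [0]
Visit order: [0, 1, 4, 2, 3, 5]


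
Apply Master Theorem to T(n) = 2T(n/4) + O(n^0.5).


a=2, b=4, c=0.5. log_4(2)=0.5 = c=0.5. Case 2: O(n^c log n) = O(sqrt(n) log n)
Complexity: O(sqrt(n) log n)


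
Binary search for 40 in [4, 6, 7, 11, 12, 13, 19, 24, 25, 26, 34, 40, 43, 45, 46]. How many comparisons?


Search for 40:
[0,14] mid=7 arr[7]=24
[8,14] mid=11 arr[11]=40
Total: 2 comparisons


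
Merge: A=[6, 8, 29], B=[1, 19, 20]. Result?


Compare heads, take smaller each step.
Merged: [1, 6, 8, 19, 20, 29]


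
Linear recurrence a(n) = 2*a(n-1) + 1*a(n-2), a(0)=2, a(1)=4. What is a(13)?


Build bottom-up:
...a(11)=27720, a(12)=66922, a(13)=2*66922+1*27720=161564


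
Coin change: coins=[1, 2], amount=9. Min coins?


dp[0]=0; dp[i]=1+min(dp[i-c] for c in coins)
...dp[4]=2, dp[5]=3, dp[6]=3, dp[7]=4, dp[8]=4, dp[9]=5
Minimum coins for 9 = 5


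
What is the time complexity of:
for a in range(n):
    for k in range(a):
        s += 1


Per nesting level: O(n) * O(n) [triangular over a] = O(n^2)
Complexity: O(n^2)


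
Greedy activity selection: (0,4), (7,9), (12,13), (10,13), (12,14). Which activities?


Greedy: pick earliest-ending, then skip overlaps.
Selected (3 activities): [(0, 4), (7, 9), (12, 13)]


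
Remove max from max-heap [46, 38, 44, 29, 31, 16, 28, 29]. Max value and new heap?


Max = 46
Replace root with last, heapify down
Resulting heap: [44, 38, 29, 29, 31, 16, 28]


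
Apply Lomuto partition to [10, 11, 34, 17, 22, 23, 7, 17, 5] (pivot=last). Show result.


Elements <= 5 go left of pivot.
Result: [5, 11, 34, 17, 22, 23, 7, 17, 10], pivot at index 0


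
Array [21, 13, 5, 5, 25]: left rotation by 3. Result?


Left rotate by 3: [5, 25, 21, 13, 5]


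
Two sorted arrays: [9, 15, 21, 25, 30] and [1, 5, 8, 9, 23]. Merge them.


Compare heads, take smaller each step.
Merged: [1, 5, 8, 9, 9, 15, 21, 23, 25, 30]


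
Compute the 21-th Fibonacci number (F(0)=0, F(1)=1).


F(n)=F(n-1)+F(n-2)
...F(19)=4181, F(20)=6765, F(21)=10946


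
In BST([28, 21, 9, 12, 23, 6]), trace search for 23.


BST root = 28
Search for 23: compare at each node
Path: [28, 21, 23]


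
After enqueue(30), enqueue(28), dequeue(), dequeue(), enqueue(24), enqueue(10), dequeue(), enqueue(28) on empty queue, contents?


enqueue(30) -> [30]
enqueue(28) -> [30, 28]
dequeue() returns 30 -> [28]
dequeue() returns 28 -> []
enqueue(24) -> [24]
enqueue(10) -> [24, 10]
dequeue() returns 24 -> [10]
enqueue(28) -> [10, 28]
Final queue (front to back): [10, 28]


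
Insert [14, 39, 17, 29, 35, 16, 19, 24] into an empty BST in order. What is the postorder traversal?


Root = 14; build tree by BST insertion.
Postorder traversal: [16, 24, 19, 35, 29, 17, 39, 14]


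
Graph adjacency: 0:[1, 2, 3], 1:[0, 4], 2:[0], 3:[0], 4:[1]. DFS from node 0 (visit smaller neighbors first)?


DFS stack-based: start with [0]
Visit order: [0, 1, 4, 2, 3]


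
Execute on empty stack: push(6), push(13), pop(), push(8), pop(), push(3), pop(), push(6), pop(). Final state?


push(6) -> [6]
push(13) -> [6, 13]
pop() returns 13 -> [6]
push(8) -> [6, 8]
pop() returns 8 -> [6]
push(3) -> [6, 3]
pop() returns 3 -> [6]
push(6) -> [6, 6]
pop() returns 6 -> [6]
Final stack (bottom to top): [6]


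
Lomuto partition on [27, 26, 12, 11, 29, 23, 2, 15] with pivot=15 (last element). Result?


Elements <= 15 go left of pivot.
Result: [12, 11, 2, 15, 29, 23, 27, 26], pivot at index 3


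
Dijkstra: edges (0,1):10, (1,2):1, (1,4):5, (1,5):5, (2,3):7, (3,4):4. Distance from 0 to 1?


Dijkstra from 0:
Distances: {0: 0, 1: 10, 2: 11, 3: 18, 4: 15, 5: 15}
Shortest distance to 1 = 10, path = [0, 1]


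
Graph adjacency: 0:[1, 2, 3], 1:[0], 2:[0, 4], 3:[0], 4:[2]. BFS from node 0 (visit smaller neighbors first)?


BFS queue: start with [0]
Visit order: [0, 1, 2, 3, 4]


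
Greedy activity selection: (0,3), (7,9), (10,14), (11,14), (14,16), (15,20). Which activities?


Greedy: pick earliest-ending, then skip overlaps.
Selected (4 activities): [(0, 3), (7, 9), (10, 14), (14, 16)]


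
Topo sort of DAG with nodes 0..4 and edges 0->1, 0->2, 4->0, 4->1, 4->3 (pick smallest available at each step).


Kahn's algorithm, process smallest node first
Order: [4, 0, 1, 2, 3]


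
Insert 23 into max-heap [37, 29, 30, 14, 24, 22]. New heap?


Append 23: [37, 29, 30, 14, 24, 22, 23]
Bubble up: no swaps needed
Result: [37, 29, 30, 14, 24, 22, 23]


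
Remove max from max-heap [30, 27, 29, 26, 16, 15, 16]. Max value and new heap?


Max = 30
Replace root with last, heapify down
Resulting heap: [29, 27, 16, 26, 16, 15]
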